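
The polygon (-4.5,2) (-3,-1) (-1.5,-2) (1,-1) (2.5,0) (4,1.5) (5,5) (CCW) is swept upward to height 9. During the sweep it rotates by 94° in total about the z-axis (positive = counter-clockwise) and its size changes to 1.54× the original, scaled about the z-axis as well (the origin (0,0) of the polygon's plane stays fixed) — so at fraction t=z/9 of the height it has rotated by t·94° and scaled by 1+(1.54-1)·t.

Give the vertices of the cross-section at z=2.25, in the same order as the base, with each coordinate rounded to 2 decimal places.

Cross-section at z=2.25: (-5.59,0.05) (-2.67,-2.40) (-0.66,-2.76) (1.49,-0.59) (2.60,1.13) (3.48,3.37) (2.94,7.47)

t = z/height = 2.25/9 = 0.25
s = 1 + (scale-1)·z/height = 1 + (1.54-1)·2.25/9 = 1.135000
θ = twist·z/height = 94°·2.25/9 = 23.5000° = 0.410152 rad
cos θ = 0.917060, sin θ = 0.398749 (intermediates below are computed at full precision and shown rounded to 5 d.p.)
v1: (-4.5,2) → rotate → (-4.92427,0.03975) → ×s → (-5.58904,0.04512) → (-5.59,0.05)
v2: (-3,-1) → rotate → (-2.35243,-2.11331) → ×s → (-2.67001,-2.39860) → (-2.67,-2.40)
v3: (-1.5,-2) → rotate → (-0.57809,-2.43224) → ×s → (-0.65613,-2.76060) → (-0.66,-2.76)
v4: (1,-1) → rotate → (1.31581,-0.51831) → ×s → (1.49344,-0.58828) → (1.49,-0.59)
v5: (2.5,0) → rotate → (2.29265,0.99687) → ×s → (2.60216,1.13145) → (2.60,1.13)
v6: (4,1.5) → rotate → (3.07012,2.97059) → ×s → (3.48458,3.37162) → (3.48,3.37)
v7: (5,5) → rotate → (2.59156,6.57905) → ×s → (2.94141,7.46722) → (2.94,7.47)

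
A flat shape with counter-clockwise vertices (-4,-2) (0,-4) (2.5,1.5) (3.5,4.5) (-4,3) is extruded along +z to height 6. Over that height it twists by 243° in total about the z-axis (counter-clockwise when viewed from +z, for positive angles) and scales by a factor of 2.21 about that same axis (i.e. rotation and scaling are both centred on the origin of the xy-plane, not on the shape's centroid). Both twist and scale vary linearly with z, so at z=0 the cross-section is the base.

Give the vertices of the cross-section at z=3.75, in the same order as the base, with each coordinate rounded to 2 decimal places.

Cross-section at z=3.75: (7.85,-0.21) (3.31,6.20) (-5.11,-0.25) (-9.15,-4.07) (3.71,-7.96)

t = z/height = 3.75/6 = 0.625
s = 1 + (scale-1)·z/height = 1 + (2.21-1)·3.75/6 = 1.756250
θ = twist·z/height = 243°·3.75/6 = 151.8750° = 2.650719 rad
cos θ = -0.881921, sin θ = 0.471397 (intermediates below are computed at full precision and shown rounded to 5 d.p.)
v1: (-4,-2) → rotate → (4.47048,-0.12174) → ×s → (7.85128,-0.21381) → (7.85,-0.21)
v2: (0,-4) → rotate → (1.88559,3.52769) → ×s → (3.31156,6.19550) → (3.31,6.20)
v3: (2.5,1.5) → rotate → (-2.91190,-0.14439) → ×s → (-5.11402,-0.25359) → (-5.11,-0.25)
v4: (3.5,4.5) → rotate → (-5.20801,-2.31876) → ×s → (-9.14657,-4.07232) → (-9.15,-4.07)
v5: (-4,3) → rotate → (2.11349,-4.53135) → ×s → (3.71183,-7.95818) → (3.71,-7.96)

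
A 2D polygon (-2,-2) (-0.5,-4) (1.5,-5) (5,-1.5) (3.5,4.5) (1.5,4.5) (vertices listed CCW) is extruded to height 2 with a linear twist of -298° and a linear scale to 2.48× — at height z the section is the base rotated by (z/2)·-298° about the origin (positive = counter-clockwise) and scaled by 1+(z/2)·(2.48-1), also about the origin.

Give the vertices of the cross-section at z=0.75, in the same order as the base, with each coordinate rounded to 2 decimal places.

Cross-section at z=0.75: (-1.74,4.04) (-5.49,3.03) (-8.09,0.71) (-5.05,-6.36) (4.48,-7.65) (5.64,-4.76)

t = z/height = 0.75/2 = 0.375
s = 1 + (scale-1)·z/height = 1 + (2.48-1)·0.75/2 = 1.555000
θ = twist·z/height = -298°·0.75/2 = -111.7500° = -1.950405 rad
cos θ = -0.370557, sin θ = -0.928810 (intermediates below are computed at full precision and shown rounded to 5 d.p.)
v1: (-2,-2) → rotate → (-1.11650,2.59873) → ×s → (-1.73616,4.04103) → (-1.74,4.04)
v2: (-0.5,-4) → rotate → (-3.52996,1.94663) → ×s → (-5.48909,3.02702) → (-5.49,3.03)
v3: (1.5,-5) → rotate → (-5.19988,0.45957) → ×s → (-8.08582,0.71464) → (-8.09,0.71)
v4: (5,-1.5) → rotate → (-3.24600,-4.08821) → ×s → (-5.04753,-6.35717) → (-5.05,-6.36)
v5: (3.5,4.5) → rotate → (2.88269,-4.91834) → ×s → (4.48259,-7.64802) → (4.48,-7.65)
v6: (1.5,4.5) → rotate → (3.62381,-3.06072) → ×s → (5.63502,-4.75942) → (5.64,-4.76)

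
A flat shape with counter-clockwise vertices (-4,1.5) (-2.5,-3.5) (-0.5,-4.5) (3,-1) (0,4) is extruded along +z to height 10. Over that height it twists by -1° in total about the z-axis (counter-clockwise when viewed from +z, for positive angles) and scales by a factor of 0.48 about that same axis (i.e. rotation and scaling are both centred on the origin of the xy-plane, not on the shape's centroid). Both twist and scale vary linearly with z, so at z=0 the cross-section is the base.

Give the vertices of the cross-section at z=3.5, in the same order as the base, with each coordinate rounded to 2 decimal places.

t = z/height = 3.5/10 = 0.35
s = 1 + (scale-1)·z/height = 1 + (0.48-1)·3.5/10 = 0.818000
θ = twist·z/height = -1°·3.5/10 = -0.3500° = -0.006109 rad
cos θ = 0.999981, sin θ = -0.006109 (intermediates below are computed at full precision and shown rounded to 5 d.p.)
v1: (-4,1.5) → rotate → (-3.99076,1.52441) → ×s → (-3.26444,1.24696) → (-3.26,1.25)
v2: (-2.5,-3.5) → rotate → (-2.52133,-3.48466) → ×s → (-2.06245,-2.85045) → (-2.06,-2.85)
v3: (-0.5,-4.5) → rotate → (-0.52748,-4.49686) → ×s → (-0.43148,-3.67843) → (-0.43,-3.68)
v4: (3,-1) → rotate → (2.99384,-1.01831) → ×s → (2.44896,-0.83298) → (2.45,-0.83)
v5: (0,4) → rotate → (0.02443,3.99993) → ×s → (0.01999,3.27194) → (0.02,3.27)

Cross-section at z=3.5: (-3.26,1.25) (-2.06,-2.85) (-0.43,-3.68) (2.45,-0.83) (0.02,3.27)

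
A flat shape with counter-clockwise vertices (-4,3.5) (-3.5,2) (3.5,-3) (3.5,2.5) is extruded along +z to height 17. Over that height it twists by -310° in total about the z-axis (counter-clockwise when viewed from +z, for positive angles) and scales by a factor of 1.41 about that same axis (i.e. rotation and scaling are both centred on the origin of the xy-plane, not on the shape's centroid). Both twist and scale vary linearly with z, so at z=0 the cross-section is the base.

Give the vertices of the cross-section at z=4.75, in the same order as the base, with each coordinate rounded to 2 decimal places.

t = z/height = 4.75/17 = 0.279412
s = 1 + (scale-1)·z/height = 1 + (1.41-1)·4.75/17 = 1.114559
θ = twist·z/height = -310°·4.75/17 = -86.6176° = -1.511763 rad
cos θ = 0.058999, sin θ = -0.998258 (intermediates below are computed at full precision and shown rounded to 5 d.p.)
v1: (-4,3.5) → rotate → (3.25791,4.19953) → ×s → (3.63113,4.68062) → (3.63,4.68)
v2: (-3.5,2) → rotate → (1.79002,3.61190) → ×s → (1.99508,4.02568) → (2.00,4.03)
v3: (3.5,-3) → rotate → (-2.78828,-3.67090) → ×s → (-3.10770,-4.09143) → (-3.11,-4.09)
v4: (3.5,2.5) → rotate → (2.70214,-3.34641) → ×s → (3.01170,-3.72977) → (3.01,-3.73)

Cross-section at z=4.75: (3.63,4.68) (2.00,4.03) (-3.11,-4.09) (3.01,-3.73)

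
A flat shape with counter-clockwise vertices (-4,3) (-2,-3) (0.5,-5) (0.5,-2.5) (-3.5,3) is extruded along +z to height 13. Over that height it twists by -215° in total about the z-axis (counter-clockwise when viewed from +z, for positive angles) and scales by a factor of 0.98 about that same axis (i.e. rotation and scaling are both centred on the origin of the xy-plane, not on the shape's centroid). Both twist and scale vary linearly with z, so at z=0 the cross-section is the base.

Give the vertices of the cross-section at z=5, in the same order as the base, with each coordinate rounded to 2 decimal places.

Cross-section at z=5: (2.45,4.32) (-3.21,1.59) (-4.86,-1.12) (-2.40,-0.81) (2.51,3.82)

t = z/height = 5/13 = 0.384615
s = 1 + (scale-1)·z/height = 1 + (0.98-1)·5/13 = 0.992308
θ = twist·z/height = -215°·5/13 = -82.6923° = -1.443253 rad
cos θ = 0.127198, sin θ = -0.991877 (intermediates below are computed at full precision and shown rounded to 5 d.p.)
v1: (-4,3) → rotate → (2.46684,4.34910) → ×s → (2.44787,4.31565) → (2.45,4.32)
v2: (-2,-3) → rotate → (-3.23003,1.60216) → ×s → (-3.20518,1.58984) → (-3.21,1.59)
v3: (0.5,-5) → rotate → (-4.89579,-1.13193) → ×s → (-4.85813,-1.12322) → (-4.86,-1.12)
v4: (0.5,-2.5) → rotate → (-2.41609,-0.81393) → ×s → (-2.39751,-0.80767) → (-2.40,-0.81)
v5: (-3.5,3) → rotate → (2.53044,3.85316) → ×s → (2.51097,3.82352) → (2.51,3.82)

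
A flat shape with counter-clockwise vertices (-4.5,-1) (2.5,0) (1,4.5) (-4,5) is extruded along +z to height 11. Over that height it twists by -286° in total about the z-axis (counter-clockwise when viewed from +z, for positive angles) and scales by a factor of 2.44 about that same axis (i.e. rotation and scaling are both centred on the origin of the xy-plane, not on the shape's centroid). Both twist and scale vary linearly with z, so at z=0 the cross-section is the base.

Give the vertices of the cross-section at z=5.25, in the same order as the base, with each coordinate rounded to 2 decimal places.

t = z/height = 5.25/11 = 0.477273
s = 1 + (scale-1)·z/height = 1 + (2.44-1)·5.25/11 = 1.687273
θ = twist·z/height = -286°·5.25/11 = -136.5000° = -2.382374 rad
cos θ = -0.725374, sin θ = -0.688355 (intermediates below are computed at full precision and shown rounded to 5 d.p.)
v1: (-4.5,-1) → rotate → (2.57583,3.82297) → ×s → (4.34613,6.45039) → (4.35,6.45)
v2: (2.5,0) → rotate → (-1.81344,-1.72089) → ×s → (-3.05976,-2.90360) → (-3.06,-2.90)
v3: (1,4.5) → rotate → (2.37222,-3.95254) → ×s → (4.00258,-6.66901) → (4.00,-6.67)
v4: (-4,5) → rotate → (6.34327,-0.87345) → ×s → (10.70283,-1.47375) → (10.70,-1.47)

Cross-section at z=5.25: (4.35,6.45) (-3.06,-2.90) (4.00,-6.67) (10.70,-1.47)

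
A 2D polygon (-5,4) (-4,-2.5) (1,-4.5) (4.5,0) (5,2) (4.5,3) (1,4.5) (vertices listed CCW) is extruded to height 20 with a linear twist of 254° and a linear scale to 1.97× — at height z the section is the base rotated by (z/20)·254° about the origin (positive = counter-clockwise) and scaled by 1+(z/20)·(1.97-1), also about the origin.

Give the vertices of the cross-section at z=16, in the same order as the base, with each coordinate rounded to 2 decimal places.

Cross-section at z=16: (10.96,-3.03) (4.78,6.88) (-4.78,6.65) (-7.35,-3.15) (-6.76,-6.76) (-5.25,-8.05) (1.52,-8.05)

t = z/height = 16/20 = 0.8
s = 1 + (scale-1)·z/height = 1 + (1.97-1)·16/20 = 1.776000
θ = twist·z/height = 254°·16/20 = 203.2000° = 3.546509 rad
cos θ = -0.919135, sin θ = -0.393942 (intermediates below are computed at full precision and shown rounded to 5 d.p.)
v1: (-5,4) → rotate → (6.17144,-1.70683) → ×s → (10.96049,-3.03133) → (10.96,-3.03)
v2: (-4,-2.5) → rotate → (2.69169,3.87361) → ×s → (4.78044,6.87952) → (4.78,6.88)
v3: (1,-4.5) → rotate → (-2.69187,3.74217) → ×s → (-4.78077,6.64609) → (-4.78,6.65)
v4: (4.5,0) → rotate → (-4.13611,-1.77274) → ×s → (-7.34573,-3.14838) → (-7.35,-3.15)
v5: (5,2) → rotate → (-3.80779,-3.80798) → ×s → (-6.76264,-6.76297) → (-6.76,-6.76)
v6: (4.5,3) → rotate → (-2.95428,-4.53014) → ×s → (-5.24681,-8.04554) → (-5.25,-8.05)
v7: (1,4.5) → rotate → (0.85360,-4.53005) → ×s → (1.51600,-8.04537) → (1.52,-8.05)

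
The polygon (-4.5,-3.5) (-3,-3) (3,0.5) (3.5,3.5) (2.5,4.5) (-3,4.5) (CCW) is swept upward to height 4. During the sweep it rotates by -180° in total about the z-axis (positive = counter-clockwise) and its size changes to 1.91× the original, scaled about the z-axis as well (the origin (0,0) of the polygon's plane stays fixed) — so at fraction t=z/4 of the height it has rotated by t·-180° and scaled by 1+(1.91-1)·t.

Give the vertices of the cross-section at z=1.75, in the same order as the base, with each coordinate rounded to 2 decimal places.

Cross-section at z=1.75: (-6.03,5.22) (-4.93,3.30) (1.50,-3.98) (5.75,-3.84) (6.85,-2.20) (5.35,5.34)

t = z/height = 1.75/4 = 0.4375
s = 1 + (scale-1)·z/height = 1 + (1.91-1)·1.75/4 = 1.398125
θ = twist·z/height = -180°·1.75/4 = -78.7500° = -1.374447 rad
cos θ = 0.195090, sin θ = -0.980785 (intermediates below are computed at full precision and shown rounded to 5 d.p.)
v1: (-4.5,-3.5) → rotate → (-4.31065,3.73072) → ×s → (-6.02683,5.21601) → (-6.03,5.22)
v2: (-3,-3) → rotate → (-3.52763,2.35708) → ×s → (-4.93206,3.29550) → (-4.93,3.30)
v3: (3,0.5) → rotate → (1.07566,-2.84481) → ×s → (1.50391,-3.97740) → (1.50,-3.98)
v4: (3.5,3.5) → rotate → (4.11556,-2.74993) → ×s → (5.75407,-3.84475) → (5.75,-3.84)
v5: (2.5,4.5) → rotate → (4.90126,-1.57406) → ×s → (6.85257,-2.20073) → (6.85,-2.20)
v6: (-3,4.5) → rotate → (3.82826,3.82026) → ×s → (5.35239,5.34120) → (5.35,5.34)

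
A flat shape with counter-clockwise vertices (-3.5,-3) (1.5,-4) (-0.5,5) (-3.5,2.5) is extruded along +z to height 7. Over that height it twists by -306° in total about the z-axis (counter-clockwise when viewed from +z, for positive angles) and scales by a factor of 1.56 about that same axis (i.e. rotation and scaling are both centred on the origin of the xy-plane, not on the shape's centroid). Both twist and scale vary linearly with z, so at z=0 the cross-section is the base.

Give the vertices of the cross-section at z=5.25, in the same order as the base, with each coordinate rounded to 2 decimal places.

Cross-section at z=5.25: (6.47,-1.01) (2.94,5.31) (-4.94,-5.15) (0.53,-6.08)

t = z/height = 5.25/7 = 0.75
s = 1 + (scale-1)·z/height = 1 + (1.56-1)·5.25/7 = 1.420000
θ = twist·z/height = -306°·5.25/7 = -229.5000° = -4.005531 rad
cos θ = -0.649448, sin θ = 0.760406 (intermediates below are computed at full precision and shown rounded to 5 d.p.)
v1: (-3.5,-3) → rotate → (4.55429,-0.71308) → ×s → (6.46709,-1.01257) → (6.47,-1.01)
v2: (1.5,-4) → rotate → (2.06745,3.73840) → ×s → (2.93578,5.30853) → (2.94,5.31)
v3: (-0.5,5) → rotate → (-3.47731,-3.62744) → ×s → (-4.93777,-5.15097) → (-4.94,-5.15)
v4: (-3.5,2.5) → rotate → (0.37205,-4.28504) → ×s → (0.52832,-6.08476) → (0.53,-6.08)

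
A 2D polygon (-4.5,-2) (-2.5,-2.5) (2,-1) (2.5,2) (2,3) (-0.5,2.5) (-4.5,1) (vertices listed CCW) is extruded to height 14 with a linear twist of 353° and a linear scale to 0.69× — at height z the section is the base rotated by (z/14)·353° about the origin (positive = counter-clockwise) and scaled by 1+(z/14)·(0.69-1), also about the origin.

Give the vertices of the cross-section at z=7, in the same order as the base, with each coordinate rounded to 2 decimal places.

t = z/height = 7/14 = 0.5
s = 1 + (scale-1)·z/height = 1 + (0.69-1)·7/14 = 0.845000
θ = twist·z/height = 353°·7/14 = 176.5000° = 3.080506 rad
cos θ = -0.998135, sin θ = 0.061049 (intermediates below are computed at full precision and shown rounded to 5 d.p.)
v1: (-4.5,-2) → rotate → (4.61370,1.72155) → ×s → (3.89858,1.45471) → (3.90,1.45)
v2: (-2.5,-2.5) → rotate → (2.64796,2.34272) → ×s → (2.23752,1.97959) → (2.24,1.98)
v3: (2,-1) → rotate → (-1.93522,1.12023) → ×s → (-1.63526,0.94660) → (-1.64,0.95)
v4: (2.5,2) → rotate → (-2.61743,-1.84365) → ×s → (-2.21173,-1.55788) → (-2.21,-1.56)
v5: (2,3) → rotate → (-2.17942,-2.87231) → ×s → (-1.84161,-2.42710) → (-1.84,-2.43)
v6: (-0.5,2.5) → rotate → (0.34645,-2.52586) → ×s → (0.29275,-2.13435) → (0.29,-2.13)
v7: (-4.5,1) → rotate → (4.43056,-1.27285) → ×s → (3.74382,-1.07556) → (3.74,-1.08)

Cross-section at z=7: (3.90,1.45) (2.24,1.98) (-1.64,0.95) (-2.21,-1.56) (-1.84,-2.43) (0.29,-2.13) (3.74,-1.08)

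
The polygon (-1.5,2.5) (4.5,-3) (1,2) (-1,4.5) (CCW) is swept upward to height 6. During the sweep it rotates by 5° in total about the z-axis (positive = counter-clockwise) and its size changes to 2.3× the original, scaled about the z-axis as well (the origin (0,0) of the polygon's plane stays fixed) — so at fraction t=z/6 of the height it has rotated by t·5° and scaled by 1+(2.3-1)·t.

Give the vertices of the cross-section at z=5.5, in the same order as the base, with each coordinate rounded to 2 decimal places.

Cross-section at z=5.5: (-3.71,5.20) (10.36,-5.77) (1.83,4.54) (-2.97,9.66)

t = z/height = 5.5/6 = 0.916667
s = 1 + (scale-1)·z/height = 1 + (2.3-1)·5.5/6 = 2.191667
θ = twist·z/height = 5°·5.5/6 = 4.5833° = 0.079994 rad
cos θ = 0.996802, sin θ = 0.079909 (intermediates below are computed at full precision and shown rounded to 5 d.p.)
v1: (-1.5,2.5) → rotate → (-1.69498,2.37214) → ×s → (-3.71482,5.19894) → (-3.71,5.20)
v2: (4.5,-3) → rotate → (4.72534,-2.63082) → ×s → (10.35636,-5.76587) → (10.36,-5.77)
v3: (1,2) → rotate → (0.83698,2.07351) → ×s → (1.83439,4.54445) → (1.83,4.54)
v4: (-1,4.5) → rotate → (-1.35639,4.40570) → ×s → (-2.97276,9.65583) → (-2.97,9.66)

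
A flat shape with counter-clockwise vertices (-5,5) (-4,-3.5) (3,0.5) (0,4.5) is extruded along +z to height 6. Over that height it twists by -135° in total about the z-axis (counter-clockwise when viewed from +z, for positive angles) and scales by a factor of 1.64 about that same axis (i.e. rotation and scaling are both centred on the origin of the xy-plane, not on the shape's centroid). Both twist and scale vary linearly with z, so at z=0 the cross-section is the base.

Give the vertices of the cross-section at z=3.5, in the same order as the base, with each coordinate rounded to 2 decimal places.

t = z/height = 3.5/6 = 0.583333
s = 1 + (scale-1)·z/height = 1 + (1.64-1)·3.5/6 = 1.373333
θ = twist·z/height = -135°·3.5/6 = -78.7500° = -1.374447 rad
cos θ = 0.195090, sin θ = -0.980785 (intermediates below are computed at full precision and shown rounded to 5 d.p.)
v1: (-5,5) → rotate → (3.92847,5.87938) → ×s → (5.39511,8.07435) → (5.40,8.07)
v2: (-4,-3.5) → rotate → (-4.21311,3.24032) → ×s → (-5.78600,4.45005) → (-5.79,4.45)
v3: (3,0.5) → rotate → (1.07566,-2.84481) → ×s → (1.47724,-3.90687) → (1.48,-3.91)
v4: (0,4.5) → rotate → (4.41353,0.87791) → ×s → (6.06125,1.20566) → (6.06,1.21)

Cross-section at z=3.5: (5.40,8.07) (-5.79,4.45) (1.48,-3.91) (6.06,1.21)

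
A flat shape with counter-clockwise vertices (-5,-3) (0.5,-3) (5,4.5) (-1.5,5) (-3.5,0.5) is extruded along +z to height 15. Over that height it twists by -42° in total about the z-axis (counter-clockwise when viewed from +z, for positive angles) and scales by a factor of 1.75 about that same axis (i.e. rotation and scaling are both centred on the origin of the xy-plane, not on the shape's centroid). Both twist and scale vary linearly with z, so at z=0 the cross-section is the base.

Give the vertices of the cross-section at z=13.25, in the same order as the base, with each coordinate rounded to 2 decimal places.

Cross-section at z=13.25: (-9.64,1.04) (-2.35,-4.48) (11.14,0.95) (3.03,8.13) (-4.14,4.17)

t = z/height = 13.25/15 = 0.883333
s = 1 + (scale-1)·z/height = 1 + (1.75-1)·13.25/15 = 1.662500
θ = twist·z/height = -42°·13.25/15 = -37.1000° = -0.647517 rad
cos θ = 0.797584, sin θ = -0.603208 (intermediates below are computed at full precision and shown rounded to 5 d.p.)
v1: (-5,-3) → rotate → (-5.79754,0.62329) → ×s → (-9.63842,1.03622) → (-9.64,1.04)
v2: (0.5,-3) → rotate → (-1.41083,-2.69436) → ×s → (-2.34551,-4.47937) → (-2.35,-4.48)
v3: (5,4.5) → rotate → (6.70236,0.57309) → ×s → (11.14267,0.95276) → (11.14,0.95)
v4: (-1.5,5) → rotate → (1.81966,4.89273) → ×s → (3.02519,8.13417) → (3.03,8.13)
v5: (-3.5,0.5) → rotate → (-2.48994,2.51002) → ×s → (-4.13952,4.17291) → (-4.14,4.17)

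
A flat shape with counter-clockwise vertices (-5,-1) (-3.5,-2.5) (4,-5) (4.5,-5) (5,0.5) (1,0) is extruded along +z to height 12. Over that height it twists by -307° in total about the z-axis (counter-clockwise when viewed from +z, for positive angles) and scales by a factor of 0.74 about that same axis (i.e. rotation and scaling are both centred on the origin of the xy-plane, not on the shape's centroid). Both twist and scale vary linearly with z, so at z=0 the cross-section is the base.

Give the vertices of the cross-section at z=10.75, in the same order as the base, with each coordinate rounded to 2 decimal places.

t = z/height = 10.75/12 = 0.895833
s = 1 + (scale-1)·z/height = 1 + (0.74-1)·10.75/12 = 0.767083
θ = twist·z/height = -307°·10.75/12 = -275.0208° = -4.800019 rad
cos θ = 0.087518, sin θ = 0.996163 (intermediates below are computed at full precision and shown rounded to 5 d.p.)
v1: (-5,-1) → rotate → (0.55857,-5.06833) → ×s → (0.42847,-3.88783) → (0.43,-3.89)
v2: (-3.5,-2.5) → rotate → (2.18409,-3.70537) → ×s → (1.67538,-2.84232) → (1.68,-2.84)
v3: (4,-5) → rotate → (5.33089,3.54706) → ×s → (4.08923,2.72089) → (4.09,2.72)
v4: (4.5,-5) → rotate → (5.37465,4.04514) → ×s → (4.12280,3.10296) → (4.12,3.10)
v5: (5,0.5) → rotate → (-0.06049,5.02457) → ×s → (-0.04640,3.85427) → (-0.05,3.85)
v6: (1,0) → rotate → (0.08752,0.99616) → ×s → (0.06713,0.76414) → (0.07,0.76)

Cross-section at z=10.75: (0.43,-3.89) (1.68,-2.84) (4.09,2.72) (4.12,3.10) (-0.05,3.85) (0.07,0.76)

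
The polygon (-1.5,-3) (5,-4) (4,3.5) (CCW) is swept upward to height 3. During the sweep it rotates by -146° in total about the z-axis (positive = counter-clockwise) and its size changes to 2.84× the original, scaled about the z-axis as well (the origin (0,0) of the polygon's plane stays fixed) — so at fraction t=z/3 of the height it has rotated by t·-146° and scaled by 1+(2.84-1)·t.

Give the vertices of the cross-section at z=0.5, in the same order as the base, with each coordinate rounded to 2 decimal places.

t = z/height = 0.5/3 = 0.166667
s = 1 + (scale-1)·z/height = 1 + (2.84-1)·0.5/3 = 1.306667
θ = twist·z/height = -146°·0.5/3 = -24.3333° = -0.424697 rad
cos θ = 0.911164, sin θ = -0.412045 (intermediates below are computed at full precision and shown rounded to 5 d.p.)
v1: (-1.5,-3) → rotate → (-2.60288,-2.11542) → ×s → (-3.40110,-2.76415) → (-3.40,-2.76)
v2: (5,-4) → rotate → (2.90764,-5.70488) → ×s → (3.79932,-7.45437) → (3.80,-7.45)
v3: (4,3.5) → rotate → (5.08681,1.54089) → ×s → (6.64677,2.01344) → (6.65,2.01)

Cross-section at z=0.5: (-3.40,-2.76) (3.80,-7.45) (6.65,2.01)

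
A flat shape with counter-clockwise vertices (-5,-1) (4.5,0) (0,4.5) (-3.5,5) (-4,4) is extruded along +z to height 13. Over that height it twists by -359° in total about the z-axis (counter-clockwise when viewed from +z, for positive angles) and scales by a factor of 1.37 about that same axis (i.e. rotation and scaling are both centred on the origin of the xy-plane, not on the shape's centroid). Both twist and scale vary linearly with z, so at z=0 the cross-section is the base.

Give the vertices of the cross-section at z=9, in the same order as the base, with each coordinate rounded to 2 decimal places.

Cross-section at z=9: (3.47,-5.39) (-2.07,5.26) (-5.26,-2.07) (-4.24,-6.39) (-2.84,-6.51)

t = z/height = 9/13 = 0.692308
s = 1 + (scale-1)·z/height = 1 + (1.37-1)·9/13 = 1.256154
θ = twist·z/height = -359°·9/13 = -248.5385° = -4.337814 rad
cos θ = -0.365877, sin θ = 0.930663 (intermediates below are computed at full precision and shown rounded to 5 d.p.)
v1: (-5,-1) → rotate → (2.76005,-4.28744) → ×s → (3.46704,-5.38568) → (3.47,-5.39)
v2: (4.5,0) → rotate → (-1.64644,4.18799) → ×s → (-2.06819,5.26075) → (-2.07,5.26)
v3: (0,4.5) → rotate → (-4.18799,-1.64644) → ×s → (-5.26075,-2.06819) → (-5.26,-2.07)
v4: (-3.5,5) → rotate → (-3.37275,-5.08670) → ×s → (-4.23669,-6.38968) → (-4.24,-6.39)
v5: (-4,4) → rotate → (-2.25915,-5.18616) → ×s → (-2.83784,-6.51461) → (-2.84,-6.51)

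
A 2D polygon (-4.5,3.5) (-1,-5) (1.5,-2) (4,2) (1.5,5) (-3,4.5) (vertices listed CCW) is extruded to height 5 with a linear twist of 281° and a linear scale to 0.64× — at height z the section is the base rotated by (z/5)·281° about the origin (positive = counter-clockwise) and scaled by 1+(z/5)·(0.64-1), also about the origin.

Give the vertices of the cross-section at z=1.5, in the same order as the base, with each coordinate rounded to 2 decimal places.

Cross-section at z=1.5: (-3.51,-3.68) (4.35,-1.33) (1.91,1.15) (-1.42,3.73) (-4.31,1.77) (-4.26,-2.26)

t = z/height = 1.5/5 = 0.3
s = 1 + (scale-1)·z/height = 1 + (0.64-1)·1.5/5 = 0.892000
θ = twist·z/height = 281°·1.5/5 = 84.3000° = 1.471313 rad
cos θ = 0.099320, sin θ = 0.995056 (intermediates below are computed at full precision and shown rounded to 5 d.p.)
v1: (-4.5,3.5) → rotate → (-3.92963,-4.13013) → ×s → (-3.50523,-3.68408) → (-3.51,-3.68)
v2: (-1,-5) → rotate → (4.87596,-1.49165) → ×s → (4.34935,-1.33056) → (4.35,-1.33)
v3: (1.5,-2) → rotate → (2.13909,1.29394) → ×s → (1.90807,1.15420) → (1.91,1.15)
v4: (4,2) → rotate → (-1.59283,4.17886) → ×s → (-1.42081,3.72754) → (-1.42,3.73)
v5: (1.5,5) → rotate → (-4.82630,1.98918) → ×s → (-4.30506,1.77435) → (-4.31,1.77)
v6: (-3,4.5) → rotate → (-4.77571,-2.53823) → ×s → (-4.25993,-2.26410) → (-4.26,-2.26)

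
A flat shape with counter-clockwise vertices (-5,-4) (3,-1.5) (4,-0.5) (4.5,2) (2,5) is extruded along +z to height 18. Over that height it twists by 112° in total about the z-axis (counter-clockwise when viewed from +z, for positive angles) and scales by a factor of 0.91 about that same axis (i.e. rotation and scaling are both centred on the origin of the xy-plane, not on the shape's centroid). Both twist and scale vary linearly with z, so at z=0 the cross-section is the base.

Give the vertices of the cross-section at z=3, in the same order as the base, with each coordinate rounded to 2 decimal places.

Cross-section at z=3: (-3.40,-5.31) (3.27,-0.45) (3.89,0.79) (3.57,3.29) (0.29,5.30)

t = z/height = 3/18 = 0.166667
s = 1 + (scale-1)·z/height = 1 + (0.91-1)·3/18 = 0.985000
θ = twist·z/height = 112°·3/18 = 18.6667° = 0.325795 rad
cos θ = 0.947397, sin θ = 0.320062 (intermediates below are computed at full precision and shown rounded to 5 d.p.)
v1: (-5,-4) → rotate → (-3.45674,-5.38990) → ×s → (-3.40488,-5.30905) → (-3.40,-5.31)
v2: (3,-1.5) → rotate → (3.32228,-0.46091) → ×s → (3.27245,-0.45400) → (3.27,-0.45)
v3: (4,-0.5) → rotate → (3.94962,0.80655) → ×s → (3.89037,0.79445) → (3.89,0.79)
v4: (4.5,2) → rotate → (3.62316,3.33507) → ×s → (3.56881,3.28505) → (3.57,3.29)
v5: (2,5) → rotate → (0.29448,5.37711) → ×s → (0.29007,5.29645) → (0.29,5.30)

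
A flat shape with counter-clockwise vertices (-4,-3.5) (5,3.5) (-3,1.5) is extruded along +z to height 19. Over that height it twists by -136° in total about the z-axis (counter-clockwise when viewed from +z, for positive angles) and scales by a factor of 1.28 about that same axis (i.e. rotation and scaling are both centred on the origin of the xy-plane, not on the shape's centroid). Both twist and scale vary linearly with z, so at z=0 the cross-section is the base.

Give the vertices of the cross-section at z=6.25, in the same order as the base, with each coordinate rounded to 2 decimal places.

Cross-section at z=6.25: (-5.79,0.36) (6.57,-1.13) (-1.17,3.47)

t = z/height = 6.25/19 = 0.328947
s = 1 + (scale-1)·z/height = 1 + (1.28-1)·6.25/19 = 1.092105
θ = twist·z/height = -136°·6.25/19 = -44.7368° = -0.780805 rad
cos θ = 0.710347, sin θ = -0.703852 (intermediates below are computed at full precision and shown rounded to 5 d.p.)
v1: (-4,-3.5) → rotate → (-5.30487,0.32919) → ×s → (-5.79348,0.35951) → (-5.79,0.36)
v2: (5,3.5) → rotate → (6.01522,-1.03304) → ×s → (6.56925,-1.12819) → (6.57,-1.13)
v3: (-3,1.5) → rotate → (-1.07526,3.17708) → ×s → (-1.17430,3.46970) → (-1.17,3.47)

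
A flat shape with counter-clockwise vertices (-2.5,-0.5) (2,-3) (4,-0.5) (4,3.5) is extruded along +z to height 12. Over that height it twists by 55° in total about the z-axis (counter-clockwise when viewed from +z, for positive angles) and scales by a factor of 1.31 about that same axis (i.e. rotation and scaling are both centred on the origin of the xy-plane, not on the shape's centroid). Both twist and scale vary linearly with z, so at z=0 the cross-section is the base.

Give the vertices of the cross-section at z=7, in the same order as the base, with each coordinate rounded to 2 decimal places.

Cross-section at z=7: (-2.19,-2.07) (3.88,-1.75) (4.32,2.01) (1.81,6.01)

t = z/height = 7/12 = 0.583333
s = 1 + (scale-1)·z/height = 1 + (1.31-1)·7/12 = 1.180833
θ = twist·z/height = 55°·7/12 = 32.0833° = 0.559960 rad
cos θ = 0.847276, sin θ = 0.531152 (intermediates below are computed at full precision and shown rounded to 5 d.p.)
v1: (-2.5,-0.5) → rotate → (-1.85262,-1.75152) → ×s → (-2.18763,-2.06825) → (-2.19,-2.07)
v2: (2,-3) → rotate → (3.28801,-1.47953) → ×s → (3.88259,-1.74707) → (3.88,-1.75)
v3: (4,-0.5) → rotate → (3.65468,1.70097) → ×s → (4.31557,2.00856) → (4.32,2.01)
v4: (4,3.5) → rotate → (1.53007,5.09008) → ×s → (1.80676,6.01053) → (1.81,6.01)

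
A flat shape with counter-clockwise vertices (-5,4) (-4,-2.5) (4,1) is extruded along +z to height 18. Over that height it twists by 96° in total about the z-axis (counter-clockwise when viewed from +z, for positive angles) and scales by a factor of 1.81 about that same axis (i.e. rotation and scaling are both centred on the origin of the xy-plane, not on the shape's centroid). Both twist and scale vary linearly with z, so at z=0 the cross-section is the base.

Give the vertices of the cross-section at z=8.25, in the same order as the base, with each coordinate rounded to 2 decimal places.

Cross-section at z=8.25: (-8.74,-0.82) (-1.56,-6.28) (2.99,4.80)

t = z/height = 8.25/18 = 0.458333
s = 1 + (scale-1)·z/height = 1 + (1.81-1)·8.25/18 = 1.371250
θ = twist·z/height = 96°·8.25/18 = 44.0000° = 0.767945 rad
cos θ = 0.719340, sin θ = 0.694658 (intermediates below are computed at full precision and shown rounded to 5 d.p.)
v1: (-5,4) → rotate → (-6.37533,-0.59593) → ×s → (-8.74217,-0.81717) → (-8.74,-0.82)
v2: (-4,-2.5) → rotate → (-1.14071,-4.57698) → ×s → (-1.56420,-6.27619) → (-1.56,-6.28)
v3: (4,1) → rotate → (2.18270,3.49797) → ×s → (2.99303,4.79660) → (2.99,4.80)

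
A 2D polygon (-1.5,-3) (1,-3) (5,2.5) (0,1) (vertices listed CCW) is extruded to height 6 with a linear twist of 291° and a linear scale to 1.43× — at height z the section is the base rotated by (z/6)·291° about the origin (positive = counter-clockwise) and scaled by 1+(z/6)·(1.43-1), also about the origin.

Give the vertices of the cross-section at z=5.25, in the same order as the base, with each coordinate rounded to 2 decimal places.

t = z/height = 5.25/6 = 0.875
s = 1 + (scale-1)·z/height = 1 + (1.43-1)·5.25/6 = 1.376250
θ = twist·z/height = 291°·5.25/6 = 254.6250° = 4.444045 rad
cos θ = -0.265135, sin θ = -0.964211 (intermediates below are computed at full precision and shown rounded to 5 d.p.)
v1: (-1.5,-3) → rotate → (-2.49493,2.24172) → ×s → (-3.43365,3.08517) → (-3.43,3.09)
v2: (1,-3) → rotate → (-3.15777,-0.16880) → ×s → (-4.34588,-0.23232) → (-4.35,-0.23)
v3: (5,2.5) → rotate → (1.08485,-5.48389) → ×s → (1.49303,-7.54721) → (1.49,-7.55)
v4: (0,1) → rotate → (0.96421,-0.26514) → ×s → (1.32700,-0.36489) → (1.33,-0.36)

Cross-section at z=5.25: (-3.43,3.09) (-4.35,-0.23) (1.49,-7.55) (1.33,-0.36)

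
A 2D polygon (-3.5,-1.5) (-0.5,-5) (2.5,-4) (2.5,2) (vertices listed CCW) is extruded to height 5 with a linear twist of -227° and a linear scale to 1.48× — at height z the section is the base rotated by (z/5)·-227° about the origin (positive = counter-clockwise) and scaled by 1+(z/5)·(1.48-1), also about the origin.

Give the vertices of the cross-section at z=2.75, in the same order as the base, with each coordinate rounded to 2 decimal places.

t = z/height = 2.75/5 = 0.55
s = 1 + (scale-1)·z/height = 1 + (1.48-1)·2.75/5 = 1.264000
θ = twist·z/height = -227°·2.75/5 = -124.8500° = -2.179044 rad
cos θ = -0.571430, sin θ = -0.820651 (intermediates below are computed at full precision and shown rounded to 5 d.p.)
v1: (-3.5,-1.5) → rotate → (0.76903,3.72942) → ×s → (0.97205,4.71399) → (0.97,4.71)
v2: (-0.5,-5) → rotate → (-3.81754,3.26748) → ×s → (-4.82537,4.13009) → (-4.83,4.13)
v3: (2.5,-4) → rotate → (-4.71118,0.23409) → ×s → (-5.95493,0.29589) → (-5.95,0.30)
v4: (2.5,2) → rotate → (0.21273,-3.19449) → ×s → (0.26889,-4.03783) → (0.27,-4.04)

Cross-section at z=2.75: (0.97,4.71) (-4.83,4.13) (-5.95,0.30) (0.27,-4.04)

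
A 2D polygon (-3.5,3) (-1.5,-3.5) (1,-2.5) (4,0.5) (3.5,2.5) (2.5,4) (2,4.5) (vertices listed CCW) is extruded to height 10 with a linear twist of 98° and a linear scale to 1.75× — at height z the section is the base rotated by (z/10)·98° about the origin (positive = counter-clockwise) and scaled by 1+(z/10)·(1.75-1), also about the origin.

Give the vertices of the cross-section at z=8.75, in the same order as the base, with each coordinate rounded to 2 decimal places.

Cross-section at z=8.75: (-5.38,-5.41) (5.60,-2.91) (4.25,1.34) (-0.33,6.67) (-3.70,6.09) (-6.30,4.62) (-7.19,3.86)

t = z/height = 8.75/10 = 0.875
s = 1 + (scale-1)·z/height = 1 + (1.75-1)·8.75/10 = 1.656250
θ = twist·z/height = 98°·8.75/10 = 85.7500° = 1.496620 rad
cos θ = 0.074108, sin θ = 0.997250 (intermediates below are computed at full precision and shown rounded to 5 d.p.)
v1: (-3.5,3) → rotate → (-3.25113,-3.26805) → ×s → (-5.38468,-5.41271) → (-5.38,-5.41)
v2: (-1.5,-3.5) → rotate → (3.37921,-1.75525) → ×s → (5.59682,-2.90714) → (5.60,-2.91)
v3: (1,-2.5) → rotate → (2.56723,0.81198) → ×s → (4.25198,1.34484) → (4.25,1.34)
v4: (4,0.5) → rotate → (-0.20219,4.02605) → ×s → (-0.33488,6.66815) → (-0.33,6.67)
v5: (3.5,2.5) → rotate → (-2.23375,3.67565) → ×s → (-3.69964,6.08779) → (-3.70,6.09)
v6: (2.5,4) → rotate → (-3.80373,2.78956) → ×s → (-6.29993,4.62021) → (-6.30,4.62)
v7: (2,4.5) → rotate → (-4.33941,2.32799) → ×s → (-7.18715,3.85573) → (-7.19,3.86)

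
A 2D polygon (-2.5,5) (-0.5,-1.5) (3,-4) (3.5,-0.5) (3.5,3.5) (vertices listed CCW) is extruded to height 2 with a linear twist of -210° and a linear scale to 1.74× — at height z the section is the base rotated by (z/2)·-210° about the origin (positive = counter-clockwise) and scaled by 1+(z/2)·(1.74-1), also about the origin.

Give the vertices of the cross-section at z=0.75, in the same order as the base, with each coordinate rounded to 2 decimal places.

Cross-section at z=0.75: (5.64,4.38) (-2.00,0.25) (-4.26,-4.76) (0.25,-4.51) (5.26,-3.51)

t = z/height = 0.75/2 = 0.375
s = 1 + (scale-1)·z/height = 1 + (1.74-1)·0.75/2 = 1.277500
θ = twist·z/height = -210°·0.75/2 = -78.7500° = -1.374447 rad
cos θ = 0.195090, sin θ = -0.980785 (intermediates below are computed at full precision and shown rounded to 5 d.p.)
v1: (-2.5,5) → rotate → (4.41620,3.42741) → ×s → (5.64170,4.37852) → (5.64,4.38)
v2: (-0.5,-1.5) → rotate → (-1.56872,0.19776) → ×s → (-2.00404,0.25263) → (-2.00,0.25)
v3: (3,-4) → rotate → (-3.33787,-3.72272) → ×s → (-4.26413,-4.75577) → (-4.26,-4.76)
v4: (3.5,-0.5) → rotate → (0.19242,-3.53029) → ×s → (0.24582,-4.50995) → (0.25,-4.51)
v5: (3.5,3.5) → rotate → (4.11556,-2.74993) → ×s → (5.25763,-3.51304) → (5.26,-3.51)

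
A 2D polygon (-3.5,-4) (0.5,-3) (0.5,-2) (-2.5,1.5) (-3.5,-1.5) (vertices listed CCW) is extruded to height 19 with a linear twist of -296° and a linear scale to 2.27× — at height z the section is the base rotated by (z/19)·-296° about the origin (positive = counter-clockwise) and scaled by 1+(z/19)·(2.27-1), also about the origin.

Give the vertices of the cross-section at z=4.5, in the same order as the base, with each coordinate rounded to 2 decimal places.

Cross-section at z=4.5: (-6.44,2.51) (-3.45,-1.94) (-2.22,-1.50) (0.73,3.72) (-3.38,3.62)

t = z/height = 4.5/19 = 0.236842
s = 1 + (scale-1)·z/height = 1 + (2.27-1)·4.5/19 = 1.300789
θ = twist·z/height = -296°·4.5/19 = -70.1053° = -1.223568 rad
cos θ = 0.340293, sin θ = -0.940319 (intermediates below are computed at full precision and shown rounded to 5 d.p.)
v1: (-3.5,-4) → rotate → (-4.95230,1.92995) → ×s → (-6.44190,2.51045) → (-6.44,2.51)
v2: (0.5,-3) → rotate → (-2.65081,-1.49104) → ×s → (-3.44815,-1.93953) → (-3.45,-1.94)
v3: (0.5,-2) → rotate → (-1.71049,-1.15075) → ×s → (-2.22499,-1.49688) → (-2.22,-1.50)
v4: (-2.5,1.5) → rotate → (0.55975,2.86124) → ×s → (0.72811,3.72187) → (0.73,3.72)
v5: (-3.5,-1.5) → rotate → (-2.60151,2.78068) → ×s → (-3.38401,3.61708) → (-3.38,3.62)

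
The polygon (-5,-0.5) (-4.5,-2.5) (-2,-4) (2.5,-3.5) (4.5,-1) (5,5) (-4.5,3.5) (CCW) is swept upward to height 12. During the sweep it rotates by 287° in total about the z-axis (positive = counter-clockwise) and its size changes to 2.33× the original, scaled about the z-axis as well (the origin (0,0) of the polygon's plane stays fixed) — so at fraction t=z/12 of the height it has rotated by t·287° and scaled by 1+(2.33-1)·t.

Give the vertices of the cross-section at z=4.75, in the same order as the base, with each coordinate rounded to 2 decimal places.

t = z/height = 4.75/12 = 0.395833
s = 1 + (scale-1)·z/height = 1 + (2.33-1)·4.75/12 = 1.526458
θ = twist·z/height = 287°·4.75/12 = 113.6042° = 1.982767 rad
cos θ = -0.400416, sin θ = 0.916334 (intermediates below are computed at full precision and shown rounded to 5 d.p.)
v1: (-5,-0.5) → rotate → (2.46025,-4.38146) → ×s → (3.75546,-6.68812) → (3.76,-6.69)
v2: (-4.5,-2.5) → rotate → (4.09270,-3.12246) → ×s → (6.24734,-4.76631) → (6.25,-4.77)
v3: (-2,-4) → rotate → (4.46617,-0.23100) → ×s → (6.81742,-0.35262) → (6.82,-0.35)
v4: (2.5,-3.5) → rotate → (2.20613,3.69229) → ×s → (3.36756,5.63613) → (3.37,5.64)
v5: (4.5,-1) → rotate → (-0.88554,4.52392) → ×s → (-1.35174,6.90557) → (-1.35,6.91)
v6: (5,5) → rotate → (-6.58375,2.57959) → ×s → (-10.04981,3.93764) → (-10.05,3.94)
v7: (-4.5,3.5) → rotate → (-1.40530,-5.52496) → ×s → (-2.14513,-8.43362) → (-2.15,-8.43)

Cross-section at z=4.75: (3.76,-6.69) (6.25,-4.77) (6.82,-0.35) (3.37,5.64) (-1.35,6.91) (-10.05,3.94) (-2.15,-8.43)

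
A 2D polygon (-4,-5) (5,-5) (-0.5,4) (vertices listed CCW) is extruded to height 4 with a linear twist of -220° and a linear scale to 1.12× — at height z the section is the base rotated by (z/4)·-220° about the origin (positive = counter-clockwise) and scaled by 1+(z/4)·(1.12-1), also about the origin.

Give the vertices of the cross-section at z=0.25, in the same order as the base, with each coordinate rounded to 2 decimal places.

Cross-section at z=0.25: (-5.11,-3.94) (3.70,-6.09) (0.47,4.03)

t = z/height = 0.25/4 = 0.0625
s = 1 + (scale-1)·z/height = 1 + (1.12-1)·0.25/4 = 1.007500
θ = twist·z/height = -220°·0.25/4 = -13.7500° = -0.239983 rad
cos θ = 0.971342, sin θ = -0.237686 (intermediates below are computed at full precision and shown rounded to 5 d.p.)
v1: (-4,-5) → rotate → (-5.07380,-3.90597) → ×s → (-5.11185,-3.93526) → (-5.11,-3.94)
v2: (5,-5) → rotate → (3.66828,-6.04514) → ×s → (3.69579,-6.09048) → (3.70,-6.09)
v3: (-0.5,4) → rotate → (0.46507,4.00421) → ×s → (0.46856,4.03424) → (0.47,4.03)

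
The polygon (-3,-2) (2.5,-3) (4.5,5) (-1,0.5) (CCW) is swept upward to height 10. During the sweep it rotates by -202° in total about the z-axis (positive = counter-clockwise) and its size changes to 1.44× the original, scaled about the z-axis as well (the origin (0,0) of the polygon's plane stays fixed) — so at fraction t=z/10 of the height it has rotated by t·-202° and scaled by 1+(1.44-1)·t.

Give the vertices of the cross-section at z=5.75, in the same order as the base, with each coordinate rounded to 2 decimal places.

t = z/height = 5.75/10 = 0.575
s = 1 + (scale-1)·z/height = 1 + (1.44-1)·5.75/10 = 1.253000
θ = twist·z/height = -202°·5.75/10 = -116.1500° = -2.027200 rad
cos θ = -0.440723, sin θ = -0.897643 (intermediates below are computed at full precision and shown rounded to 5 d.p.)
v1: (-3,-2) → rotate → (-0.47312,3.57438) → ×s → (-0.59282,4.47869) → (-0.59,4.48)
v2: (2.5,-3) → rotate → (-3.79474,-0.92194) → ×s → (-4.75481,-1.15519) → (-4.75,-1.16)
v3: (4.5,5) → rotate → (2.50496,-6.24301) → ×s → (3.13872,-7.82249) → (3.14,-7.82)
v4: (-1,0.5) → rotate → (0.88954,0.67728) → ×s → (1.11460,0.84863) → (1.11,0.85)

Cross-section at z=5.75: (-0.59,4.48) (-4.75,-1.16) (3.14,-7.82) (1.11,0.85)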